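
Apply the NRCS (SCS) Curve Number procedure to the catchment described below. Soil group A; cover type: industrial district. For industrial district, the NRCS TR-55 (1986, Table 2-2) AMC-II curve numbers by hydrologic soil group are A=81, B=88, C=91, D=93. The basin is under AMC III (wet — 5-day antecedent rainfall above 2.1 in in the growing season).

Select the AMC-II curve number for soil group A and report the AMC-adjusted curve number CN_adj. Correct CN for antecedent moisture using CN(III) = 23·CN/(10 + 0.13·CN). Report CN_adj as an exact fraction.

CN_adj = 186300/2053 ≈ 90.745

NRCS table: industrial district, soil group A → CN(II) = 81
Wet (AMC III): CN(III) = 23·81/(10 + 0.13·81) = 1863/(2053/100) = 186300/2053 ≈ 90.745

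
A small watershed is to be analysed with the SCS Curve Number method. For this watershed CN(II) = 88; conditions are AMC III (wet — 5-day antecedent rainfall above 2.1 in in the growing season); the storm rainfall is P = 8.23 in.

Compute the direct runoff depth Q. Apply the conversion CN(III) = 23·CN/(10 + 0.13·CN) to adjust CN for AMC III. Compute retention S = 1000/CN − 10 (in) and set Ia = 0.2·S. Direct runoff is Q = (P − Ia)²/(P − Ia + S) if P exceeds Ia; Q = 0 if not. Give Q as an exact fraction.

Adjust CN=88 to AMC III: 23·88/(10 + 0.13·88) → 2024 ÷ (536/25) = 6325/67 ≈ 94.403
S = 1000/(6325/67) − 10 = 150/253 in ≈ 0.593 in
Ia = 0.2·(150/253) = 30/253 in ≈ 0.119 in
Since P=8.230 > Ia=0.119: effective rainfall P−Ia = 205219/25300 in
Q = (205219/25300)²/((205219/25300) + 150/253) = (42114837961/640090000)/(220219/25300) = 42114837961/5571540700 in ≈ 7.559 in

Q = 42114837961/5571540700 in ≈ 7.559 in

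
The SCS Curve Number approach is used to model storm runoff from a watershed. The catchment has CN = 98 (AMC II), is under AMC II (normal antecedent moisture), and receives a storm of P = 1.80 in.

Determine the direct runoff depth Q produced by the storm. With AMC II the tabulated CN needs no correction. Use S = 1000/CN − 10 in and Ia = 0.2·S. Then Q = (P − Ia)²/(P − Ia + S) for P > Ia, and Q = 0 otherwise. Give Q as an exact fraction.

CN(II) = 98; AMC II needs no correction.
Max retention: S = 1000/98 − 10 = 10/49 in (≈ 0.204 in)
Initial abstraction Ia = S/5 = (10/49)/5 = 2/49 ≈ 0.041 in
Excess rainfall: 1.800 − 0.041 = 1.759 in; P > Ia so Q > 0
Q = (431/245)²/((431/245) + 10/49) = (185761/60025)/(481/245) = 185761/117845 in ≈ 1.576 in

Q = 185761/117845 in ≈ 1.576 in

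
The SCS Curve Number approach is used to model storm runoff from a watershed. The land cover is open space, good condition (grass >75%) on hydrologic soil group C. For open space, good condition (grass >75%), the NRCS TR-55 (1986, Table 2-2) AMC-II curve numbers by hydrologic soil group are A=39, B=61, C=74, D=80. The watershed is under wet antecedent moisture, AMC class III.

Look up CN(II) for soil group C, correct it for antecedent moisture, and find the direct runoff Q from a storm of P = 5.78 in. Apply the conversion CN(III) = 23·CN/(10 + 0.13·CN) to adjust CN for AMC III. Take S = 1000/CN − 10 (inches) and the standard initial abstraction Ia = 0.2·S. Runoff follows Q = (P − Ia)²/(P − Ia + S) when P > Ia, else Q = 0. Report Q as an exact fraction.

NRCS table: open space, good condition (grass >75%), soil group C → CN(II) = 74
Wet (AMC III): CN(III) = 23·74/(10 + 0.13·74) = 1702/(981/50) = 85100/981 ≈ 86.748
S = 1000/(85100/981) − 10 = 1300/851 in ≈ 1.528 in
Ia = 0.2S: 0.2·1.528 = 0.306 in (exactly 260/851)
P − Ia = 5.780 − 0.306 = 232939/42550 ≈ 5.474 in (> 0, runoff occurs)
Runoff Q = (P−Ia)²/(P−Ia+S) = (5.474)²/(5.474+1.528) = 54260577721/12677304450 ≈ 4.280 in

Q = 54260577721/12677304450 in ≈ 4.280 in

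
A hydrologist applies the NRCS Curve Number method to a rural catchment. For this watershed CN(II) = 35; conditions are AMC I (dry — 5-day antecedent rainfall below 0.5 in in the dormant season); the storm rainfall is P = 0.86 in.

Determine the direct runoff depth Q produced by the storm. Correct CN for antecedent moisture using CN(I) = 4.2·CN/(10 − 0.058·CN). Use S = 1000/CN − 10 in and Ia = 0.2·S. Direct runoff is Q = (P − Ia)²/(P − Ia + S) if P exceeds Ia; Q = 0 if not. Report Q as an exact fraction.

CN(I) from CN(II)=35: (4.2·35)/(10 − 0.058·35) = 14700/797 ≈ 18.444
Retention S: 1000/CN − 10 with CN=18.444 → S = 6500/147 ≈ 44.218 in
Ia = 0.2·(6500/147) = 1300/147 in ≈ 8.844 in
P = 0.860 ≤ Ia = 8.844 in: entire storm abstracted, Q = 0.

Q = 0 in ≈ 0.000 in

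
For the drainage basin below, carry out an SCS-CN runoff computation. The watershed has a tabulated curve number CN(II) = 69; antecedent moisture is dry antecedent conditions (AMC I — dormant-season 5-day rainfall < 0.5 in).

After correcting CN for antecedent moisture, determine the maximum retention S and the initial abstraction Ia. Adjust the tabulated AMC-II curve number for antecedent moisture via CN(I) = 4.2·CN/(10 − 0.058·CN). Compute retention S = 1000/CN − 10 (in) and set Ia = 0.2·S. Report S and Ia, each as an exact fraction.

S = 15500/1449 in ≈ 10.697 in; Ia = 3100/1449 in ≈ 2.139 in

Dry (AMC I): CN(I) = 4.2·69/(10 − 0.058·69) = (1449/5)/(2999/500) = 144900/2999 ≈ 48.316
S = 1000/(144900/2999) − 10 = 15500/1449 in ≈ 10.697 in
Initial abstraction Ia = S/5 = (15500/1449)/5 = 3100/1449 ≈ 2.139 in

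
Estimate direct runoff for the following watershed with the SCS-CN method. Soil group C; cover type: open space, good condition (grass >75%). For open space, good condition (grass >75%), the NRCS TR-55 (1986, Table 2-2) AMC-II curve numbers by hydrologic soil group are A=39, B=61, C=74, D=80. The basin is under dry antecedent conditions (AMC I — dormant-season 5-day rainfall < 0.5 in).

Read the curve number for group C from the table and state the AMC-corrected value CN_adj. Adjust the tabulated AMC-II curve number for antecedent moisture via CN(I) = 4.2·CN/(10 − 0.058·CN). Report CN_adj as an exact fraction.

CN_adj = 77700/1427 ≈ 54.450

NRCS table: open space, good condition (grass >75%), soil group C → CN(II) = 74
CN(I) from CN(II)=74: (4.2·74)/(10 − 0.058·74) = 77700/1427 ≈ 54.450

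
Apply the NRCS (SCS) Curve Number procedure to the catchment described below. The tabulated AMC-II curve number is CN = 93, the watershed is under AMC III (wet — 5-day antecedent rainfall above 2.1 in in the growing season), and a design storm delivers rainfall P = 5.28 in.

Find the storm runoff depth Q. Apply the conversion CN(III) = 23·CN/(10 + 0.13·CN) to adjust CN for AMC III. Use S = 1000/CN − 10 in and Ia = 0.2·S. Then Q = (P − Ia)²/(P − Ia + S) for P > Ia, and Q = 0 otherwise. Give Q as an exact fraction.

Wet (AMC III): CN(III) = 23·93/(10 + 0.13·93) = 2139/(2209/100) = 213900/2209 ≈ 96.831
Max retention: S = 1000/(213900/2209) − 10 = 700/2139 in (≈ 0.327 in)
Initial abstraction Ia = S/5 = (700/2139)/5 = 140/2139 ≈ 0.065 in
P − Ia = 5.280 − 0.065 = 278848/53475 ≈ 5.215 in (> 0, runoff occurs)
Runoff Q = (P−Ia)²/(P−Ia+S) = (5.215)²/(5.215+0.327) = 19439051776/3961802325 ≈ 4.907 in

Q = 19439051776/3961802325 in ≈ 4.907 in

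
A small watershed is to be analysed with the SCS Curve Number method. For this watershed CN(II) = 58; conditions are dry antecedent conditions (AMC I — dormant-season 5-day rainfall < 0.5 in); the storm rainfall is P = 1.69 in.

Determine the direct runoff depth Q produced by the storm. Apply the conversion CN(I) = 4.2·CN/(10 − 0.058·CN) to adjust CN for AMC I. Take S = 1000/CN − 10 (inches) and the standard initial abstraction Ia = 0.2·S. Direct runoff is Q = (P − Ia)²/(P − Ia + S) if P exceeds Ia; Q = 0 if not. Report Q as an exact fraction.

Q = 0 in ≈ 0.000 in

Dry (AMC I): CN(I) = 4.2·58/(10 − 0.058·58) = (1218/5)/(1659/250) = 2900/79 ≈ 36.709
Max retention: S = 1000/(2900/79) − 10 = 500/29 in (≈ 17.241 in)
Ia = 0.2·(500/29) = 100/29 in ≈ 3.448 in
P = 1.690 ≤ Ia = 3.448 in: entire storm abstracted, Q = 0.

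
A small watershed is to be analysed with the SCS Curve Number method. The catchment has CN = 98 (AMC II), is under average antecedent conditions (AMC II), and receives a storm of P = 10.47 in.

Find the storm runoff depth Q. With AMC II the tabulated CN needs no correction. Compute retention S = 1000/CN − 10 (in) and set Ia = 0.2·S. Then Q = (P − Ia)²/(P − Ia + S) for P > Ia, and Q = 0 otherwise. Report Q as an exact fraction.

Q = 2611516609/255304700 in ≈ 10.229 in

Average conditions: CN = 98 (no AMC adjustment).
Max retention: S = 1000/98 − 10 = 10/49 in (≈ 0.204 in)
Ia = 0.2S: 0.2·0.204 = 0.041 in (exactly 2/49)
Since P=10.470 > Ia=0.041: effective rainfall P−Ia = 51103/4900 in
Q = (51103/4900)²/((51103/4900) + 10/49) = (2611516609/24010000)/(52103/4900) = 2611516609/255304700 in ≈ 10.229 in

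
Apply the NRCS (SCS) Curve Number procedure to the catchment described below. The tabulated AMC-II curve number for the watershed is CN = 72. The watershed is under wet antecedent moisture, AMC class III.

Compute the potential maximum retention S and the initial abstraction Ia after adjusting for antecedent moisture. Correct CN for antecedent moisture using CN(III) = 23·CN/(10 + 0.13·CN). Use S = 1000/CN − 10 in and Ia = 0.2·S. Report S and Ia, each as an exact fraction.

Wet (AMC III): CN(III) = 23·72/(10 + 0.13·72) = 1656/(484/25) = 10350/121 ≈ 85.537
Max retention: S = 1000/(10350/121) − 10 = 350/207 in (≈ 1.691 in)
Initial abstraction Ia = S/5 = (350/207)/5 = 70/207 ≈ 0.338 in

S = 350/207 in ≈ 1.691 in; Ia = 70/207 in ≈ 0.338 in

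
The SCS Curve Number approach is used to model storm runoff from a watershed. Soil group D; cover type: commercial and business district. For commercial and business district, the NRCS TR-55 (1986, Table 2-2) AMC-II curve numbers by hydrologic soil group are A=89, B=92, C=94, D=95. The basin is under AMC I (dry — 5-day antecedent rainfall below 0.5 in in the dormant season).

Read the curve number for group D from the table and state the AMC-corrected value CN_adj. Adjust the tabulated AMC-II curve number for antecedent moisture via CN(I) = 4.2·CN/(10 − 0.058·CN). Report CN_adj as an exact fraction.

CN_adj = 39900/449 ≈ 88.864

NRCS table: commercial and business district, soil group D → CN(II) = 95
CN(I) from CN(II)=95: (4.2·95)/(10 − 0.058·95) = 39900/449 ≈ 88.864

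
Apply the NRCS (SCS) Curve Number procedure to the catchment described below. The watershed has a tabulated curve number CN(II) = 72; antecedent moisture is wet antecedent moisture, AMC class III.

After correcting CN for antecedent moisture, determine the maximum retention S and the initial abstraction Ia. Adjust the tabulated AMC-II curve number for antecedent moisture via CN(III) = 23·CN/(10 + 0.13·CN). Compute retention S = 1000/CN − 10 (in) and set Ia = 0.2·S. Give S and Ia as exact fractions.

Adjust CN=72 to AMC III: 23·72/(10 + 0.13·72) → 1656 ÷ (484/25) = 10350/121 ≈ 85.537
Retention S: 1000/CN − 10 with CN=85.537 → S = 350/207 ≈ 1.691 in
Ia = 0.2S: 0.2·1.691 = 0.338 in (exactly 70/207)

S = 350/207 in ≈ 1.691 in; Ia = 70/207 in ≈ 0.338 in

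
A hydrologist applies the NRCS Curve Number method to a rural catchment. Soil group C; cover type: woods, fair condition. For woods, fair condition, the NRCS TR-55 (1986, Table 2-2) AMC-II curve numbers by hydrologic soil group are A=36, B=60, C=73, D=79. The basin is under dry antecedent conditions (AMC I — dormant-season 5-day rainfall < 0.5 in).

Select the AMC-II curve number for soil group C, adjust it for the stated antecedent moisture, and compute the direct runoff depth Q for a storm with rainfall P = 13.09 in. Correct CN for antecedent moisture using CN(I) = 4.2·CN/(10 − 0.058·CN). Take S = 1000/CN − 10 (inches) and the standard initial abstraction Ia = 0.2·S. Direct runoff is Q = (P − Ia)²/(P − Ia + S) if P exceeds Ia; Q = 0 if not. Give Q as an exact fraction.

Q = 335124052201/52576738900 in ≈ 6.374 in

NRCS table: woods, fair condition, soil group C → CN(II) = 73
Dry (AMC I): CN(I) = 4.2·73/(10 − 0.058·73) = (1533/5)/(2883/500) = 51100/961 ≈ 53.174
Retention S: 1000/CN − 10 with CN=53.174 → S = 4500/511 ≈ 8.806 in
Initial abstraction Ia = S/5 = (4500/511)/5 = 900/511 ≈ 1.761 in
Since P=13.090 > Ia=1.761: effective rainfall P−Ia = 578899/51100 in
Runoff Q = (P−Ia)²/(P−Ia+S) = (11.329)²/(11.329+8.806) = 335124052201/52576738900 ≈ 6.374 in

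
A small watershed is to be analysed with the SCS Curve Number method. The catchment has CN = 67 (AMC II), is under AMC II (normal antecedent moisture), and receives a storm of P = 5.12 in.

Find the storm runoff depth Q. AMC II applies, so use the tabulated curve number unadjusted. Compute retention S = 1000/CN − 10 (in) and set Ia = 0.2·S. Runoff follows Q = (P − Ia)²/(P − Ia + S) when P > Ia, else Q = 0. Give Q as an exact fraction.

CN(II) = 67; AMC II needs no correction.
Max retention: S = 1000/67 − 10 = 330/67 in (≈ 4.925 in)
Ia = 0.2S: 0.2·4.925 = 0.985 in (exactly 66/67)
P − Ia = 5.120 − 0.985 = 6926/1675 ≈ 4.135 in (> 0, runoff occurs)
Q: (6926/1675)² ÷ (15176/1675) = 11992369/6354950 in (≈ 1.887 in)

Q = 11992369/6354950 in ≈ 1.887 in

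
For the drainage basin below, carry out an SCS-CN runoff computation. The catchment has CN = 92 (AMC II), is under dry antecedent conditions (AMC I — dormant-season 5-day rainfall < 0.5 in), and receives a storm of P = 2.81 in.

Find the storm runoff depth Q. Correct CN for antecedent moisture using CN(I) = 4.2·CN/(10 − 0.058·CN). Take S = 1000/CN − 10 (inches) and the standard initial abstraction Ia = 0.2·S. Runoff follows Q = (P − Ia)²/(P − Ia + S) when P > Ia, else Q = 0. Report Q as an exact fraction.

Dry (AMC I): CN(I) = 4.2·92/(10 − 0.058·92) = (1932/5)/(583/125) = 48300/583 ≈ 82.847
Retention S: 1000/CN − 10 with CN=82.847 → S = 1000/483 ≈ 2.070 in
Initial abstraction Ia = S/5 = (1000/483)/5 = 200/483 ≈ 0.414 in
P − Ia = 2.810 − 0.414 = 115723/48300 ≈ 2.396 in (> 0, runoff occurs)
Q: (115723/48300)² ÷ (215723/48300) = 13391812729/10419420900 in (≈ 1.285 in)

Q = 13391812729/10419420900 in ≈ 1.285 in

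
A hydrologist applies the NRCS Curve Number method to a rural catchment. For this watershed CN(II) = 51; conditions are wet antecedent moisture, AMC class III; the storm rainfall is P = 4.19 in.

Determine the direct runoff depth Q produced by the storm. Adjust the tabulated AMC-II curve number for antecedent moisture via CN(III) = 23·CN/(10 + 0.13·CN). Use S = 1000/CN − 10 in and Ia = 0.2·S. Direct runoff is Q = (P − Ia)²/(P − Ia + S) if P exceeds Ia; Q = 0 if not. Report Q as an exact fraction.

Q = 154832019169/103633025100 in ≈ 1.494 in

Wet (AMC III): CN(III) = 23·51/(10 + 0.13·51) = 1173/(1663/100) = 117300/1663 ≈ 70.535
Retention S: 1000/CN − 10 with CN=70.535 → S = 4900/1173 ≈ 4.177 in
Ia = 0.2S: 0.2·4.177 = 0.835 in (exactly 980/1173)
Since P=4.190 > Ia=0.835: effective rainfall P−Ia = 393487/117300 in
Q: (393487/117300)² ÷ (883487/117300) = 154832019169/103633025100 in (≈ 1.494 in)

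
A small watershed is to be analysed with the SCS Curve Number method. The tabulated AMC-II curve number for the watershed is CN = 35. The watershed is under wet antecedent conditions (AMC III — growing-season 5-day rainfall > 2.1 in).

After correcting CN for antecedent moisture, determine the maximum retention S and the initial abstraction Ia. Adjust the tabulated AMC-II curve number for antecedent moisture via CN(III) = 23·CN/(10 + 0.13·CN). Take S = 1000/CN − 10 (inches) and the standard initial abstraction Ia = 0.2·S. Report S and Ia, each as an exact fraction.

S = 1300/161 in ≈ 8.075 in; Ia = 260/161 in ≈ 1.615 in

CN(III) from CN(II)=35: (23·35)/(10 + 0.13·35) = 16100/291 ≈ 55.326
S = 1000/(16100/291) − 10 = 1300/161 in ≈ 8.075 in
Ia = 0.2·(1300/161) = 260/161 in ≈ 1.615 in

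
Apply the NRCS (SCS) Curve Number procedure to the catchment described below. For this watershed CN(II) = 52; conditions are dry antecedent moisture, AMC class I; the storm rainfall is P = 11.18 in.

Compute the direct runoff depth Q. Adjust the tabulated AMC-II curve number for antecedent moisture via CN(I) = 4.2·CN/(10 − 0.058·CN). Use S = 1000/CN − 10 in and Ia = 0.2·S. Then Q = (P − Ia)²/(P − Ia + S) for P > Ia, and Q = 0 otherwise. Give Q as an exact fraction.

Adjust CN=52 to AMC I: 4.2·52/(10 − 0.058·52) → (1092/5) ÷ (873/125) = 9100/291 ≈ 31.271
Retention S: 1000/CN − 10 with CN=31.271 → S = 2000/91 ≈ 21.978 in
Ia = 0.2S: 0.2·21.978 = 4.396 in (exactly 400/91)
Excess rainfall: 11.180 − 4.396 = 6.784 in; P > Ia so Q > 0
Q: (30869/4550)² ÷ (130869/4550) = 952895161/595453950 in (≈ 1.600 in)

Q = 952895161/595453950 in ≈ 1.600 in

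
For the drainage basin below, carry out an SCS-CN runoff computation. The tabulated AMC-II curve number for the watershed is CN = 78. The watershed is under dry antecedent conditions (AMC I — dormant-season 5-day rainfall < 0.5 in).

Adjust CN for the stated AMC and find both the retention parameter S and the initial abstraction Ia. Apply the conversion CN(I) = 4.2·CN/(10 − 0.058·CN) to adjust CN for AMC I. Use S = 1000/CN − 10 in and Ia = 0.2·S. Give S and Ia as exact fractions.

S = 5500/819 in ≈ 6.716 in; Ia = 1100/819 in ≈ 1.343 in

CN(I) from CN(II)=78: (4.2·78)/(10 − 0.058·78) = 81900/1369 ≈ 59.825
Retention S: 1000/CN − 10 with CN=59.825 → S = 5500/819 ≈ 6.716 in
Ia = 0.2S: 0.2·6.716 = 1.343 in (exactly 1100/819)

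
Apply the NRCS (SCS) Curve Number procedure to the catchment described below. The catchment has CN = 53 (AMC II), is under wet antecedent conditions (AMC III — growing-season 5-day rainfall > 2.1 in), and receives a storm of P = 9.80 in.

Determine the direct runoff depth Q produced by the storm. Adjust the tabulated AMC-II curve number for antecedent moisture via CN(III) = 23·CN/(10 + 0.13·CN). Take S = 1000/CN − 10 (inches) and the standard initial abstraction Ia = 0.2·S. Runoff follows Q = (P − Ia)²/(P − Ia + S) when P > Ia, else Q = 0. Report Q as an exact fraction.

Wet (AMC III): CN(III) = 23·53/(10 + 0.13·53) = 1219/(1689/100) = 121900/1689 ≈ 72.173
S = 1000/(121900/1689) − 10 = 4700/1219 in ≈ 3.856 in
Ia = 0.2S: 0.2·3.856 = 0.771 in (exactly 940/1219)
P − Ia = 9.800 − 0.771 = 55031/6095 ≈ 9.029 in (> 0, runoff occurs)
Runoff Q = (P−Ia)²/(P−Ia+S) = (9.029)²/(9.029+3.856) = 3028410961/478646445 ≈ 6.327 in

Q = 3028410961/478646445 in ≈ 6.327 in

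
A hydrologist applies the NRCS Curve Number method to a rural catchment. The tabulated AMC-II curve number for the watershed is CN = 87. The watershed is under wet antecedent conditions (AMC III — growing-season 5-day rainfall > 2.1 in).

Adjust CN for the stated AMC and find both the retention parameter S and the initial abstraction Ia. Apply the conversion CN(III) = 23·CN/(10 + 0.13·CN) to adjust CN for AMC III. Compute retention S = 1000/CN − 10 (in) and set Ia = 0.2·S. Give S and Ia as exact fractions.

S = 1300/2001 in ≈ 0.650 in; Ia = 260/2001 in ≈ 0.130 in

CN(III) from CN(II)=87: (23·87)/(10 + 0.13·87) = 200100/2131 ≈ 93.900
Max retention: S = 1000/(200100/2131) − 10 = 1300/2001 in (≈ 0.650 in)
Ia = 0.2S: 0.2·0.650 = 0.130 in (exactly 260/2001)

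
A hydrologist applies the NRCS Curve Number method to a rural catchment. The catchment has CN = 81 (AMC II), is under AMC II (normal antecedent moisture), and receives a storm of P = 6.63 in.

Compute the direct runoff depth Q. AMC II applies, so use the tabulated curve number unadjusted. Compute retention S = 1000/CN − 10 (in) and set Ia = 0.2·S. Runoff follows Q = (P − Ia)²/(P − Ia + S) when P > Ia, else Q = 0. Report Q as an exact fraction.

AMC II — tabulated CN = 81 applies directly.
Retention S: 1000/CN − 10 with CN=81.000 → S = 190/81 ≈ 2.346 in
Initial abstraction Ia = S/5 = (190/81)/5 = 38/81 ≈ 0.469 in
P − Ia = 6.630 − 0.469 = 49903/8100 ≈ 6.161 in (> 0, runoff occurs)
Q = (49903/8100)²/((49903/8100) + 190/81) = (2490309409/65610000)/(68903/8100) = 2490309409/558114300 in ≈ 4.462 in

Q = 2490309409/558114300 in ≈ 4.462 in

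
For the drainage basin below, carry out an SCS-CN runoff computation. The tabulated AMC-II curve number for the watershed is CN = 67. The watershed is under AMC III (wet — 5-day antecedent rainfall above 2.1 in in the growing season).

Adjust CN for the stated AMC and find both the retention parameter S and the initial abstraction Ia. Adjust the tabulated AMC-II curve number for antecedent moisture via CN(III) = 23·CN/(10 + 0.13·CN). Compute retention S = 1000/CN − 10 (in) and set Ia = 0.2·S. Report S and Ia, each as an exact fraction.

S = 3300/1541 in ≈ 2.141 in; Ia = 660/1541 in ≈ 0.428 in

CN(III) from CN(II)=67: (23·67)/(10 + 0.13·67) = 154100/1871 ≈ 82.362
Retention S: 1000/CN − 10 with CN=82.362 → S = 3300/1541 ≈ 2.141 in
Ia = 0.2·(3300/1541) = 660/1541 in ≈ 0.428 in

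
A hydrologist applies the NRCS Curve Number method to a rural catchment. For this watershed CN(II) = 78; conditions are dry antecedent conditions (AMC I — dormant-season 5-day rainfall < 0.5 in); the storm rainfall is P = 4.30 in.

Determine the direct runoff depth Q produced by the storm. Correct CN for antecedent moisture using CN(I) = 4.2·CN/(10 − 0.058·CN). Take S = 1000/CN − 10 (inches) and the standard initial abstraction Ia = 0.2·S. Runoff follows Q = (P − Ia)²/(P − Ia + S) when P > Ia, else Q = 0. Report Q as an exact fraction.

Adjust CN=78 to AMC I: 4.2·78/(10 − 0.058·78) → (1638/5) ÷ (1369/250) = 81900/1369 ≈ 59.825
Retention S: 1000/CN − 10 with CN=59.825 → S = 5500/819 ≈ 6.716 in
Ia = 0.2·(5500/819) = 1100/819 in ≈ 1.343 in
Since P=4.300 > Ia=1.343: effective rainfall P−Ia = 24217/8190 in
Q = (24217/8190)²/((24217/8190) + 5500/819) = (586463089/67076100)/(79217/8190) = 586463089/648787230 in ≈ 0.904 in

Q = 586463089/648787230 in ≈ 0.904 in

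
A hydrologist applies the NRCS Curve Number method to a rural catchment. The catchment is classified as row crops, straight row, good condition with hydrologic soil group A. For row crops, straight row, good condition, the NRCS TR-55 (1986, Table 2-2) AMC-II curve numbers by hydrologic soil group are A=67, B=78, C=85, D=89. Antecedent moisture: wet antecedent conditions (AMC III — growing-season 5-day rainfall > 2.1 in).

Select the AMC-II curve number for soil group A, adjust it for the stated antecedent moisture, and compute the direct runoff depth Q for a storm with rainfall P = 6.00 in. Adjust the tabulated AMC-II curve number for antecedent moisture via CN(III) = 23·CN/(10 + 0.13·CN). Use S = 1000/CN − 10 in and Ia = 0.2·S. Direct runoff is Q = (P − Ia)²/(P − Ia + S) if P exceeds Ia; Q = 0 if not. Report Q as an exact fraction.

Q = 12286566/3052721 in ≈ 4.025 in

NRCS table: row crops, straight row, good condition, soil group A → CN(II) = 67
CN(III) from CN(II)=67: (23·67)/(10 + 0.13·67) = 154100/1871 ≈ 82.362
Retention S: 1000/CN − 10 with CN=82.362 → S = 3300/1541 ≈ 2.141 in
Ia = 0.2·(3300/1541) = 660/1541 in ≈ 0.428 in
Excess rainfall: 6.000 − 0.428 = 5.572 in; P > Ia so Q > 0
Q = (8586/1541)²/((8586/1541) + 3300/1541) = (73719396/2374681)/(11886/1541) = 12286566/3052721 in ≈ 4.025 in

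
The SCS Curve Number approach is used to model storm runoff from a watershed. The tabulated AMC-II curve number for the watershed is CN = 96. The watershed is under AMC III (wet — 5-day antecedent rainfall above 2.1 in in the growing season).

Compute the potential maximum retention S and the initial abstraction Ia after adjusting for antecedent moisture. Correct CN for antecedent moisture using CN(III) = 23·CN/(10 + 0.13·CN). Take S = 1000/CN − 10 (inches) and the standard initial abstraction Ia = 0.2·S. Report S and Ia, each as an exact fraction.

Adjust CN=96 to AMC III: 23·96/(10 + 0.13·96) → 2208 ÷ (562/25) = 27600/281 ≈ 98.221
Max retention: S = 1000/(27600/281) − 10 = 25/138 in (≈ 0.181 in)
Ia = 0.2S: 0.2·0.181 = 0.036 in (exactly 5/138)

S = 25/138 in ≈ 0.181 in; Ia = 5/138 in ≈ 0.036 in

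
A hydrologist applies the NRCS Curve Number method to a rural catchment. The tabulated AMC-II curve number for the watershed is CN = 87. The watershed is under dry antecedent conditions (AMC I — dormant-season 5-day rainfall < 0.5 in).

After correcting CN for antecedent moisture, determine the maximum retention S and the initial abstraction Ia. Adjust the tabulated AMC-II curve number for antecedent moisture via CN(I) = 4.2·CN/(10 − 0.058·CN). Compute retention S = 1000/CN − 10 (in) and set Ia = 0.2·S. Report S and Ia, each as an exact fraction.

S = 6500/1827 in ≈ 3.558 in; Ia = 1300/1827 in ≈ 0.712 in

CN(I) from CN(II)=87: (4.2·87)/(10 − 0.058·87) = 182700/2477 ≈ 73.759
Retention S: 1000/CN − 10 with CN=73.759 → S = 6500/1827 ≈ 3.558 in
Initial abstraction Ia = S/5 = (6500/1827)/5 = 1300/1827 ≈ 0.712 in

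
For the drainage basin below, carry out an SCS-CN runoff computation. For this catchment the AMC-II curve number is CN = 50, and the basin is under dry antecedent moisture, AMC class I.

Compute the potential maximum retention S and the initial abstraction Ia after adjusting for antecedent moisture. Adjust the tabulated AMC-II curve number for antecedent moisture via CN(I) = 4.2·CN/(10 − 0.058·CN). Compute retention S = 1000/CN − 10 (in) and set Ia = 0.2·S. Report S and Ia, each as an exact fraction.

CN(I) from CN(II)=50: (4.2·50)/(10 − 0.058·50) = 2100/71 ≈ 29.577
S = 1000/(2100/71) − 10 = 500/21 in ≈ 23.810 in
Ia = 0.2S: 0.2·23.810 = 4.762 in (exactly 100/21)

S = 500/21 in ≈ 23.810 in; Ia = 100/21 in ≈ 4.762 in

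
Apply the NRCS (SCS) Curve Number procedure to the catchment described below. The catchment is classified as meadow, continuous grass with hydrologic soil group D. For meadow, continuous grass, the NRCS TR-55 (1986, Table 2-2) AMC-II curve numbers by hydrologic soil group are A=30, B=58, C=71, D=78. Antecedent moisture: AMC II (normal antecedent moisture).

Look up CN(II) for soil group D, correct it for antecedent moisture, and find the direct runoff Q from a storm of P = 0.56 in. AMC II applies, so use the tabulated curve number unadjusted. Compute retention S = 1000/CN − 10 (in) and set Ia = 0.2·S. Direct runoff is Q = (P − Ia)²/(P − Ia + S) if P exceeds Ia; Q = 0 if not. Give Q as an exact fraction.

Q = 0 in ≈ 0.000 in

NRCS table: meadow, continuous grass, soil group D → CN(II) = 78
AMC II — tabulated CN = 78 applies directly.
S = 1000/78 − 10 = 110/39 in ≈ 2.821 in
Initial abstraction Ia = S/5 = (110/39)/5 = 22/39 ≈ 0.564 in
P = 0.560 ≤ Ia = 0.564 in: entire storm abstracted, Q = 0.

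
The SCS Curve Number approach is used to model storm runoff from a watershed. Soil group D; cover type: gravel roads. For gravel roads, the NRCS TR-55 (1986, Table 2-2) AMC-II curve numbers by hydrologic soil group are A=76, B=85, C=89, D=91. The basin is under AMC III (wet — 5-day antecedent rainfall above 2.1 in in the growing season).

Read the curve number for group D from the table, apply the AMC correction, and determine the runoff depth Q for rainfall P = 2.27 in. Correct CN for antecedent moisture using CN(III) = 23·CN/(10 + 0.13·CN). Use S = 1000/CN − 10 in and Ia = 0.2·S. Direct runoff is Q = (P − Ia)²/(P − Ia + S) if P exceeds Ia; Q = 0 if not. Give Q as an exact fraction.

NRCS table: gravel roads, soil group D → CN(II) = 91
CN(III) from CN(II)=91: (23·91)/(10 + 0.13·91) = 209300/2183 ≈ 95.877
S = 1000/(209300/2183) − 10 = 900/2093 in ≈ 0.430 in
Ia = 0.2·(900/2093) = 180/2093 in ≈ 0.086 in
Excess rainfall: 2.270 − 0.086 = 2.184 in; P > Ia so Q > 0
Q = (457111/209300)²/((457111/209300) + 900/2093) = (208950466321/43806490000)/(547111/209300) = 208950466321/114510332300 in ≈ 1.825 in

Q = 208950466321/114510332300 in ≈ 1.825 in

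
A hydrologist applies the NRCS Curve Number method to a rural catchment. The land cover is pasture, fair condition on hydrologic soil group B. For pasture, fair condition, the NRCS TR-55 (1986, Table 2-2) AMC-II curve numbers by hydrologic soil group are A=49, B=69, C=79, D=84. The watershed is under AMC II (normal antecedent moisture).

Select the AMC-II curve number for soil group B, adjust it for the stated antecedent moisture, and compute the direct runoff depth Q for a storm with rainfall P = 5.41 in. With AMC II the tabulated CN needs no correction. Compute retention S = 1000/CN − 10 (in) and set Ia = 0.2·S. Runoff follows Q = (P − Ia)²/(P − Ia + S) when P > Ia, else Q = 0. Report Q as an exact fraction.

NRCS table: pasture, fair condition, soil group B → CN(II) = 69
Average conditions: CN = 69 (no AMC adjustment).
Retention S: 1000/CN − 10 with CN=69.000 → S = 310/69 ≈ 4.493 in
Ia = 0.2S: 0.2·4.493 = 0.899 in (exactly 62/69)
P − Ia = 5.410 − 0.899 = 31129/6900 ≈ 4.511 in (> 0, runoff occurs)
Runoff Q = (P−Ia)²/(P−Ia+S) = (4.511)²/(4.511+4.493) = 969014641/428690100 ≈ 2.260 in

Q = 969014641/428690100 in ≈ 2.260 in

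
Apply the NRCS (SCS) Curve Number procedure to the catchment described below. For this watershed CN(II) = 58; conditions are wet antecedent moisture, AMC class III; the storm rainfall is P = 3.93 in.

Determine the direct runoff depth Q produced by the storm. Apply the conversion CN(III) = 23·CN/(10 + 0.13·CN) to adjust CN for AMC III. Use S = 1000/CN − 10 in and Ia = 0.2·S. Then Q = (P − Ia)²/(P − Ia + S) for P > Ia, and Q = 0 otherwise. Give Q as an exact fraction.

Wet (AMC III): CN(III) = 23·58/(10 + 0.13·58) = 1334/(877/50) = 66700/877 ≈ 76.055
S = 1000/(66700/877) − 10 = 2100/667 in ≈ 3.148 in
Ia = 0.2·(2100/667) = 420/667 in ≈ 0.630 in
P − Ia = 3.930 − 0.630 = 220131/66700 ≈ 3.300 in (> 0, runoff occurs)
Runoff Q = (P−Ia)²/(P−Ia+S) = (3.300)²/(3.300+3.148) = 16152552387/9563245900 ≈ 1.689 in

Q = 16152552387/9563245900 in ≈ 1.689 in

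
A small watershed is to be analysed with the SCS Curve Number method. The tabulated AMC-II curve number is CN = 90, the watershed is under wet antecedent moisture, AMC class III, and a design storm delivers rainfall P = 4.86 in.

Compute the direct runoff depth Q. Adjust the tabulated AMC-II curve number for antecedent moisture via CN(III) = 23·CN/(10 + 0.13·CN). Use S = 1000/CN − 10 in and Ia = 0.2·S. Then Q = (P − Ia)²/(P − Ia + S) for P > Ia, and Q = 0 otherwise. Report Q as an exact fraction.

Adjust CN=90 to AMC III: 23·90/(10 + 0.13·90) → 2070 ÷ (217/10) = 20700/217 ≈ 95.392
Max retention: S = 1000/(20700/217) − 10 = 100/207 in (≈ 0.483 in)
Initial abstraction Ia = S/5 = (100/207)/5 = 20/207 ≈ 0.097 in
Excess rainfall: 4.860 − 0.097 = 4.763 in; P > Ia so Q > 0
Q = (49301/10350)²/((49301/10350) + 100/207) = (2430588601/107122500)/(54301/10350) = 2430588601/562015350 in ≈ 4.325 in

Q = 2430588601/562015350 in ≈ 4.325 in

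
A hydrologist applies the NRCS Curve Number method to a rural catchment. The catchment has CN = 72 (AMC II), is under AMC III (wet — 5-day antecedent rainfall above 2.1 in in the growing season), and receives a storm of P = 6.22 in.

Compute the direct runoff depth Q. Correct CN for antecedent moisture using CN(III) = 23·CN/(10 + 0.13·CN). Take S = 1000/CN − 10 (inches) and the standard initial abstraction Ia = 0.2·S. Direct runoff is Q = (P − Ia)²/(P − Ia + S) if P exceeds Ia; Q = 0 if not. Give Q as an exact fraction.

Q = 3706009129/811201950 in ≈ 4.569 in

CN(III) from CN(II)=72: (23·72)/(10 + 0.13·72) = 10350/121 ≈ 85.537
Retention S: 1000/CN − 10 with CN=85.537 → S = 350/207 ≈ 1.691 in
Initial abstraction Ia = S/5 = (350/207)/5 = 70/207 ≈ 0.338 in
Since P=6.220 > Ia=0.338: effective rainfall P−Ia = 60877/10350 in
Runoff Q = (P−Ia)²/(P−Ia+S) = (5.882)²/(5.882+1.691) = 3706009129/811201950 ≈ 4.569 in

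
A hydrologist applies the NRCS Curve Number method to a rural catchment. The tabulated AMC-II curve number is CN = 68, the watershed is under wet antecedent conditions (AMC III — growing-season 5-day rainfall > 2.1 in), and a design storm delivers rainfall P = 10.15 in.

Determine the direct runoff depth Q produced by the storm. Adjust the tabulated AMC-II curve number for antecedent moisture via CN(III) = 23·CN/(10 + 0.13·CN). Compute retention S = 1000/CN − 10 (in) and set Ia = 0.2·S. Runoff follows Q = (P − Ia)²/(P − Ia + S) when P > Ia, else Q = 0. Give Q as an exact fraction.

Q = 5802325929/720792860 in ≈ 8.050 in

CN(III) from CN(II)=68: (23·68)/(10 + 0.13·68) = 39100/471 ≈ 83.015
Retention S: 1000/CN − 10 with CN=83.015 → S = 800/391 ≈ 2.046 in
Ia = 0.2·(800/391) = 160/391 in ≈ 0.409 in
P − Ia = 10.150 − 0.409 = 76173/7820 ≈ 9.741 in (> 0, runoff occurs)
Runoff Q = (P−Ia)²/(P−Ia+S) = (9.741)²/(9.741+2.046) = 5802325929/720792860 ≈ 8.050 in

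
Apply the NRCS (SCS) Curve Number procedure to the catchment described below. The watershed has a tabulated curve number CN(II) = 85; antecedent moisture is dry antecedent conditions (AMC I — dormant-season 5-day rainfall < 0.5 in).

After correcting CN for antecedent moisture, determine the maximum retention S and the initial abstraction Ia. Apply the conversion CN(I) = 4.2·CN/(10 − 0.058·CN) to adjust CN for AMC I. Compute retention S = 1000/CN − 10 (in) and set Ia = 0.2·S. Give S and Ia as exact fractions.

Dry (AMC I): CN(I) = 4.2·85/(10 − 0.058·85) = 357/(507/100) = 11900/169 ≈ 70.414
Max retention: S = 1000/(11900/169) − 10 = 500/119 in (≈ 4.202 in)
Ia = 0.2S: 0.2·4.202 = 0.840 in (exactly 100/119)

S = 500/119 in ≈ 4.202 in; Ia = 100/119 in ≈ 0.840 in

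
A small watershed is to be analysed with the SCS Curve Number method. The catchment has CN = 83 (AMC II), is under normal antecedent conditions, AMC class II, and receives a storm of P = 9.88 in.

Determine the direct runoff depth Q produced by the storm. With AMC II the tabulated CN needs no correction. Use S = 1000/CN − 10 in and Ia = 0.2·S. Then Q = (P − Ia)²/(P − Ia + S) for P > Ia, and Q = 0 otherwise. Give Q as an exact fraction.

Q = 386161801/49594575 in ≈ 7.786 in

AMC II — tabulated CN = 83 applies directly.
Retention S: 1000/CN − 10 with CN=83.000 → S = 170/83 ≈ 2.048 in
Ia = 0.2·(170/83) = 34/83 in ≈ 0.410 in
Since P=9.880 > Ia=0.410: effective rainfall P−Ia = 19651/2075 in
Runoff Q = (P−Ia)²/(P−Ia+S) = (9.470)²/(9.470+2.048) = 386161801/49594575 ≈ 7.786 in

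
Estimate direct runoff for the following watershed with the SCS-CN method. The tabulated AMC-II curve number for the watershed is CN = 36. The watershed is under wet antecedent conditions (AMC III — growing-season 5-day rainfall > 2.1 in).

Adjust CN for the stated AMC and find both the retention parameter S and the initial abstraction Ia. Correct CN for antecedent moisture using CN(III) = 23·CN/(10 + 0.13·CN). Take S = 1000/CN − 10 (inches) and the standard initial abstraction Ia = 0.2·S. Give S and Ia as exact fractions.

S = 1600/207 in ≈ 7.729 in; Ia = 320/207 in ≈ 1.546 in

Wet (AMC III): CN(III) = 23·36/(10 + 0.13·36) = 828/(367/25) = 20700/367 ≈ 56.403
S = 1000/(20700/367) − 10 = 1600/207 in ≈ 7.729 in
Ia = 0.2·(1600/207) = 320/207 in ≈ 1.546 in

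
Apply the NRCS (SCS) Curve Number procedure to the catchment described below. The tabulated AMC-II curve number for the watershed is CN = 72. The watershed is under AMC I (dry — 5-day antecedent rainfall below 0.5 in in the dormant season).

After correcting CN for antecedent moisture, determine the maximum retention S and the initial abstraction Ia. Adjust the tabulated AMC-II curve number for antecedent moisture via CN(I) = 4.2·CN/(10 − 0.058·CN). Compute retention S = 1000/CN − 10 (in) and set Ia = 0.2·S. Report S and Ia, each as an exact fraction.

S = 250/27 in ≈ 9.259 in; Ia = 50/27 in ≈ 1.852 in

Adjust CN=72 to AMC I: 4.2·72/(10 − 0.058·72) → (1512/5) ÷ (728/125) = 675/13 ≈ 51.923
Max retention: S = 1000/(675/13) − 10 = 250/27 in (≈ 9.259 in)
Ia = 0.2S: 0.2·9.259 = 1.852 in (exactly 50/27)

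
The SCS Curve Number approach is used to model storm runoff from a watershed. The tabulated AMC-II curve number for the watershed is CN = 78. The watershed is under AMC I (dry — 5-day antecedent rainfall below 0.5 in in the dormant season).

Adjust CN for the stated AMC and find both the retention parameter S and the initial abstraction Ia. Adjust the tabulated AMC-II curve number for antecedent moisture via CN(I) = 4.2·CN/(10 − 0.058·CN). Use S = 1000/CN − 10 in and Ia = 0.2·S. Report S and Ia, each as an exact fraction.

Adjust CN=78 to AMC I: 4.2·78/(10 − 0.058·78) → (1638/5) ÷ (1369/250) = 81900/1369 ≈ 59.825
S = 1000/(81900/1369) − 10 = 5500/819 in ≈ 6.716 in
Ia = 0.2S: 0.2·6.716 = 1.343 in (exactly 1100/819)

S = 5500/819 in ≈ 6.716 in; Ia = 1100/819 in ≈ 1.343 in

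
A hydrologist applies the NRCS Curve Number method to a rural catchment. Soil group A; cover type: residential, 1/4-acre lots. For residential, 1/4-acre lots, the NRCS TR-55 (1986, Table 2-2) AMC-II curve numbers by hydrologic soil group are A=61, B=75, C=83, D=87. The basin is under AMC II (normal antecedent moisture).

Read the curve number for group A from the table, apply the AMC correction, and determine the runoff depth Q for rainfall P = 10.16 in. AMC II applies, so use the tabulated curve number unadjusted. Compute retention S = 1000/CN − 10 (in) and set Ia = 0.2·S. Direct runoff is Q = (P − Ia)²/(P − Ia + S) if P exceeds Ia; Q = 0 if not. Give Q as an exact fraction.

Q = 91719968/17761675 in ≈ 5.164 in

NRCS table: residential, 1/4-acre lots, soil group A → CN(II) = 61
CN(II) = 61; AMC II needs no correction.
Max retention: S = 1000/61 − 10 = 390/61 in (≈ 6.393 in)
Ia = 0.2S: 0.2·6.393 = 1.279 in (exactly 78/61)
Since P=10.160 > Ia=1.279: effective rainfall P−Ia = 13544/1525 in
Q: (13544/1525)² ÷ (23294/1525) = 91719968/17761675 in (≈ 5.164 in)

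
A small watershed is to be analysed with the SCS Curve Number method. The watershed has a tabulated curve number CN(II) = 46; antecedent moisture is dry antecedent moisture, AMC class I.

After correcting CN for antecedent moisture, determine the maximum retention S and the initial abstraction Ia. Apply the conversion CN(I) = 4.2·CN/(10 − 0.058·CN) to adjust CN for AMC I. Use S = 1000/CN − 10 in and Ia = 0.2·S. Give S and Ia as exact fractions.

Adjust CN=46 to AMC I: 4.2·46/(10 − 0.058·46) → (966/5) ÷ (1833/250) = 16100/611 ≈ 26.350
Retention S: 1000/CN − 10 with CN=26.350 → S = 4500/161 ≈ 27.950 in
Ia = 0.2S: 0.2·27.950 = 5.590 in (exactly 900/161)

S = 4500/161 in ≈ 27.950 in; Ia = 900/161 in ≈ 5.590 in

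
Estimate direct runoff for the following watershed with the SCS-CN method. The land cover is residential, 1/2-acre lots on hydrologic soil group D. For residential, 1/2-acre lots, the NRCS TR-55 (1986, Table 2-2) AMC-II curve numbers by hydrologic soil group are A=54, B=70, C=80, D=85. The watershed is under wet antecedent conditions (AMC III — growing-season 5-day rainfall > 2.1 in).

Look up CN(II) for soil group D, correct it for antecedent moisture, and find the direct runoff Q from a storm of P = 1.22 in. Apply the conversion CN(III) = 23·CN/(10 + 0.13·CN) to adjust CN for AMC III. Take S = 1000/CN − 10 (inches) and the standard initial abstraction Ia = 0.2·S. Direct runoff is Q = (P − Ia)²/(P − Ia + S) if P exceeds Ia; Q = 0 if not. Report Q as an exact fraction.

Q = 434764201/700887050 in ≈ 0.620 in

NRCS table: residential, 1/2-acre lots, soil group D → CN(II) = 85
Wet (AMC III): CN(III) = 23·85/(10 + 0.13·85) = 1955/(421/20) = 39100/421 ≈ 92.874
Max retention: S = 1000/(39100/421) − 10 = 300/391 in (≈ 0.767 in)
Initial abstraction Ia = S/5 = (300/391)/5 = 60/391 ≈ 0.153 in
P − Ia = 1.220 − 0.153 = 20851/19550 ≈ 1.067 in (> 0, runoff occurs)
Runoff Q = (P−Ia)²/(P−Ia+S) = (1.067)²/(1.067+0.767) = 434764201/700887050 ≈ 0.620 in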